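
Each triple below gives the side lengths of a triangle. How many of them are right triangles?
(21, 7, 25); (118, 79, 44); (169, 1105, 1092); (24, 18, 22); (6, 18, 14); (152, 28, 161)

(21,7,25): 7²+21² = 490 < 625 = 25² → obtuse
(118,79,44): 44²+79² = 8177 < 13924 = 118² → obtuse
(169,1105,1092): 169²+1092² = 1221025 = 1105² → right
(24,18,22): 18²+22² = 808 > 576 = 24² → acute
(6,18,14): 6²+14² = 232 < 324 = 18² → obtuse
(152,28,161): 28²+152² = 23888 < 25921 = 161² → obtuse
1 of the 6 is right.

1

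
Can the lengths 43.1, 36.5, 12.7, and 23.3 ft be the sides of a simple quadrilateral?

Yes

A quadrilateral exists iff every side is shorter than the sum of the others — equivalently, the longest side is less than the sum of the rest.
Longest side 43.1 < 72.5 (sum of the remaining 3), so yes.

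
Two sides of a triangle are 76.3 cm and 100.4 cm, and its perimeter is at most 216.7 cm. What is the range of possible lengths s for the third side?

24.1 < s ≤ 40.0

Triangle inequality alone gives 24.1 < s < 176.7.
The perimeter condition gives s ≤ 216.7 − 76.3 − 100.4 = 40.0.
Intersecting the two: 24.1 < s ≤ 40.0.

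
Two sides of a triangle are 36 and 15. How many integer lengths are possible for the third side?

The third side lies in the open interval (21, 51).
Integers from 22 to 50 inclusive: 50 − 22 + 1 = 29.

29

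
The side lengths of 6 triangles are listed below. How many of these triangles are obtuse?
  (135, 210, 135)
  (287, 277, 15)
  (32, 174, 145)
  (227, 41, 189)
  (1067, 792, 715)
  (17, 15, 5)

5

(135,210,135): 135²+135² = 36450 < 44100 = 210² → obtuse
(287,277,15): 15²+277² = 76954 < 82369 = 287² → obtuse
(32,174,145): 32²+145² = 22049 < 30276 = 174² → obtuse
(227,41,189): 41²+189² = 37402 < 51529 = 227² → obtuse
(1067,792,715): 715²+792² = 1138489 = 1067² → right
(17,15,5): 5²+15² = 250 < 289 = 17² → obtuse
5 of the 6 are obtuse.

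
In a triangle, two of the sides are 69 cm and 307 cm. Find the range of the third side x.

238 < x < 376

By the triangle inequality, x must be less than 69 + 307 = 376 and greater than |69 − 307| = 238.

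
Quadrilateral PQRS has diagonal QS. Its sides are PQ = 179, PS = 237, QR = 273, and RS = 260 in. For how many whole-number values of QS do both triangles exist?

357

From triangle PQS: 58 < QS < 416.
From triangle RQS: 13 < QS < 533.
Intersection: 58 < QS < 416, so integers 59 through 415: 357 values.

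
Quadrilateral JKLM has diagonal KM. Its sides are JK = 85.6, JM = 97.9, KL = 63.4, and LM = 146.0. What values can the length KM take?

82.6 < KM < 183.5

From triangle JKM: |85.6 − 97.9| < KM < 85.6 + 97.9, i.e. 12.3 < KM < 183.5.
From triangle LKM: 82.6 < KM < 209.4.
Both must hold, so KM lies in the intersection.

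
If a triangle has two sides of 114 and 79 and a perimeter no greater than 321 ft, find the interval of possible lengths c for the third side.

Triangle inequality alone gives 35 < c < 193.
The perimeter condition gives c ≤ 321 − 114 − 79 = 128.
Intersecting the two: 35 < c ≤ 128.

35 < c ≤ 128 ft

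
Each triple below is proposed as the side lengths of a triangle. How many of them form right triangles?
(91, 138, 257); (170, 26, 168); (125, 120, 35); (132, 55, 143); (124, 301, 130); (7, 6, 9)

3

(91,138,257): 91+138 ≤ 257, not a triangle
(170,26,168): 26²+168² = 28900 = 170² → right
(125,120,35): 35²+120² = 15625 = 125² → right
(132,55,143): 55²+132² = 20449 = 143² → right
(124,301,130): 124+130 ≤ 301, not a triangle
(7,6,9): 6²+7² = 85 > 81 = 9² → acute
3 of the 6 are right.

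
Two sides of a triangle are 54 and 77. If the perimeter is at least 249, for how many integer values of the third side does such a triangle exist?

Triangle inequality: 23 < x < 131. Perimeter ≥ 249 gives x ≥ 249 − 54 − 77 = 118.
So 118 ≤ x < 131; integers 118 through 130: 13 values.

13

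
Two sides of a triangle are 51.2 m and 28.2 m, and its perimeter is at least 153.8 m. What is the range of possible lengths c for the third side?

74.4 ≤ c < 79.4

Triangle inequality alone gives 23.0 < c < 79.4.
The perimeter condition gives c ≥ 153.8 − 51.2 − 28.2 = 74.4.
Intersecting the two: 74.4 ≤ c < 79.4.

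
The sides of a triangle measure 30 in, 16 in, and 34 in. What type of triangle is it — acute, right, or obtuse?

Compare the square of the longest side to the sum of squares of the other two: 16² + 30² = 1156 = 34².

right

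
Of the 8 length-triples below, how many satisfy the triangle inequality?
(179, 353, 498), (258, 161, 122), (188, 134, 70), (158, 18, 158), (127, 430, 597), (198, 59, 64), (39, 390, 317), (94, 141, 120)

5

(179,353,498): 179+353 > 498 → valid
(122,161,258): 122+161 > 258 → valid
(70,134,188): 70+134 > 188 → valid
(18,158,158): 18+158 > 158 → valid
(127,430,597): 127+430 ≤ 597 → not valid
(59,64,198): 59+64 ≤ 198 → not valid
(39,317,390): 39+317 ≤ 390 → not valid
(94,120,141): 94+120 > 141 → valid
5 of the 8 triples form a triangle.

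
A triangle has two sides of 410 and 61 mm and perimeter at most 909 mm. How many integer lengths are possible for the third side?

Triangle inequality: 349 < x < 471. Perimeter ≤ 909 gives x ≤ 909 − 410 − 61 = 438.
So 349 < x ≤ 438; integers 350 through 438: 89 values.

89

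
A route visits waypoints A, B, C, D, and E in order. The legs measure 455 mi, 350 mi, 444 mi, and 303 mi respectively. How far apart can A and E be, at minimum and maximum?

0 ≤ AE ≤ 1552 mi

The maximum is all hops collinear in one direction: 455 + 350 + 444 + 303 = 1552.
The longest hop is 455; the others sum to 1097. Since 455 ≤ 1097, the path can fold back on itself completely, so the minimum distance is 0.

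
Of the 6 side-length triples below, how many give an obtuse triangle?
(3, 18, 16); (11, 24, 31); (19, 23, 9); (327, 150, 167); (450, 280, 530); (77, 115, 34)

(3,18,16): 3²+16² = 265 < 324 = 18² → obtuse
(11,24,31): 11²+24² = 697 < 961 = 31² → obtuse
(19,23,9): 9²+19² = 442 < 529 = 23² → obtuse
(327,150,167): 150+167 ≤ 327, not a triangle
(450,280,530): 280²+450² = 280900 = 530² → right
(77,115,34): 34+77 ≤ 115, not a triangle
3 of the 6 are obtuse.

3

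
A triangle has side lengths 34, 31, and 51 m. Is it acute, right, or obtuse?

obtuse

Compare the square of the longest side to the sum of squares of the other two: 31² + 34² = 2117 < 2601 = 51².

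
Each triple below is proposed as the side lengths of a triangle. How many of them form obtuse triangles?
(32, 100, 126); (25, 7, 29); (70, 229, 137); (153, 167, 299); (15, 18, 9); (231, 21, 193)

(32,100,126): 32²+100² = 11024 < 15876 = 126² → obtuse
(25,7,29): 7²+25² = 674 < 841 = 29² → obtuse
(70,229,137): 70+137 ≤ 229, not a triangle
(153,167,299): 153²+167² = 51298 < 89401 = 299² → obtuse
(15,18,9): 9²+15² = 306 < 324 = 18² → obtuse
(231,21,193): 21+193 ≤ 231, not a triangle
4 of the 6 are obtuse.

4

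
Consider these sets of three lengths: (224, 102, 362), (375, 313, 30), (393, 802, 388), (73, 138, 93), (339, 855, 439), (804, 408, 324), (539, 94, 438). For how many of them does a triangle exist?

1

(102,224,362): 102+224 ≤ 362 → not valid
(30,313,375): 30+313 ≤ 375 → not valid
(388,393,802): 388+393 ≤ 802 → not valid
(73,93,138): 73+93 > 138 → valid
(339,439,855): 339+439 ≤ 855 → not valid
(324,408,804): 324+408 ≤ 804 → not valid
(94,438,539): 94+438 ≤ 539 → not valid
1 of the 7 triples forms a triangle.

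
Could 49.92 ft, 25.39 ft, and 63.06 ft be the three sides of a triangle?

The longest side is 63.06, and the other two sum to 75.31.
Since 75.31 > 63.06, the triangle inequality holds.

Yes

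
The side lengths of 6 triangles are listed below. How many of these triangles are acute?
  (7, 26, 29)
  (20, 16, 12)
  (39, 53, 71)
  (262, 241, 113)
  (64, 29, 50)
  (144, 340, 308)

(7,26,29): 7²+26² = 725 < 841 = 29² → obtuse
(20,16,12): 12²+16² = 400 = 20² → right
(39,53,71): 39²+53² = 4330 < 5041 = 71² → obtuse
(262,241,113): 113²+241² = 70850 > 68644 = 262² → acute
(64,29,50): 29²+50² = 3341 < 4096 = 64² → obtuse
(144,340,308): 144²+308² = 115600 = 340² → right
1 of the 6 is acute.

1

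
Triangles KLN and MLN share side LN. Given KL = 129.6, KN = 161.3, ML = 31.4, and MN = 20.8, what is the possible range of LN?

From triangle KLN: |129.6 − 161.3| < LN < 129.6 + 161.3, i.e. 31.7 < LN < 290.9.
From triangle MLN: 10.6 < LN < 52.2.
Both must hold, so LN lies in the intersection.

31.7 < LN < 52.2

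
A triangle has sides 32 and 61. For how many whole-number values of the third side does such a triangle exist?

63

The third side lies in the open interval (29, 93).
Integers from 30 to 92 inclusive: 92 − 30 + 1 = 63.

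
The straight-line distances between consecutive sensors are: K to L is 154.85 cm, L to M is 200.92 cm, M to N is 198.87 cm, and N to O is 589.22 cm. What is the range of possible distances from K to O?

The maximum is all hops collinear in one direction: 154.85 + 200.92 + 198.87 + 589.22 = 1143.86.
The longest hop is 589.22; the others sum to 554.64. Folding the others back against it leaves at least 589.22 − 554.64 = 34.58.

34.58 ≤ KO ≤ 1143.86 cm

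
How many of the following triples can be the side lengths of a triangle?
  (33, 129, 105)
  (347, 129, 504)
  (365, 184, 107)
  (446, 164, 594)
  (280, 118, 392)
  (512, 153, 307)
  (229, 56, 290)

3

(33,105,129): 33+105 > 129 → valid
(129,347,504): 129+347 ≤ 504 → not valid
(107,184,365): 107+184 ≤ 365 → not valid
(164,446,594): 164+446 > 594 → valid
(118,280,392): 118+280 > 392 → valid
(153,307,512): 153+307 ≤ 512 → not valid
(56,229,290): 56+229 ≤ 290 → not valid
3 of the 7 triples form a triangle.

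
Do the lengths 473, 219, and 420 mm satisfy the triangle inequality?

The longest side is 473, and the other two sum to 639.
Since 639 > 473, the triangle inequality holds.

Yes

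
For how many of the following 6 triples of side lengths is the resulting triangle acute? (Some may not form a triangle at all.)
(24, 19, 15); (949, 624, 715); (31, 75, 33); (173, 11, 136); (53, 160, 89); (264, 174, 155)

1

(24,19,15): 15²+19² = 586 > 576 = 24² → acute
(949,624,715): 624²+715² = 900601 = 949² → right
(31,75,33): 31+33 ≤ 75, not a triangle
(173,11,136): 11+136 ≤ 173, not a triangle
(53,160,89): 53+89 ≤ 160, not a triangle
(264,174,155): 155²+174² = 54301 < 69696 = 264² → obtuse
1 of the 6 is acute.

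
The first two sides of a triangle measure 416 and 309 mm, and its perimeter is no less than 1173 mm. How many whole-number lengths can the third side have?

277

Triangle inequality: 107 < x < 725. Perimeter ≥ 1173 gives x ≥ 1173 − 416 − 309 = 448.
So 448 ≤ x < 725; integers 448 through 724: 277 values.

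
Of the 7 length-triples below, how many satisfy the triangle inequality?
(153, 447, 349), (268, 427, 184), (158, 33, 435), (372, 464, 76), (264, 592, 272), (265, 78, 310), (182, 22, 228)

(153,349,447): 153+349 > 447 → valid
(184,268,427): 184+268 > 427 → valid
(33,158,435): 33+158 ≤ 435 → not valid
(76,372,464): 76+372 ≤ 464 → not valid
(264,272,592): 264+272 ≤ 592 → not valid
(78,265,310): 78+265 > 310 → valid
(22,182,228): 22+182 ≤ 228 → not valid
3 of the 7 triples form a triangle.

3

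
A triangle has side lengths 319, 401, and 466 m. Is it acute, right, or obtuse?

acute

Compare the square of the longest side to the sum of squares of the other two: 319² + 401² = 262562 > 217156 = 466².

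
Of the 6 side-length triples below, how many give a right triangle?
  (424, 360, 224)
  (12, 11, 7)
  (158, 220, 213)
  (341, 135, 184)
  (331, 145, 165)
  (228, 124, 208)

(424,360,224): 224²+360² = 179776 = 424² → right
(12,11,7): 7²+11² = 170 > 144 = 12² → acute
(158,220,213): 158²+213² = 70333 > 48400 = 220² → acute
(341,135,184): 135+184 ≤ 341, not a triangle
(331,145,165): 145+165 ≤ 331, not a triangle
(228,124,208): 124²+208² = 58640 > 51984 = 228² → acute
1 of the 6 is right.

1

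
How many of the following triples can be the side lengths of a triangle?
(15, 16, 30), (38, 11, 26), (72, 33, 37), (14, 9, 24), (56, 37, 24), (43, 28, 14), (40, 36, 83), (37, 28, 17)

3

(15,16,30): 15+16 > 30 → valid
(11,26,38): 11+26 ≤ 38 → not valid
(33,37,72): 33+37 ≤ 72 → not valid
(9,14,24): 9+14 ≤ 24 → not valid
(24,37,56): 24+37 > 56 → valid
(14,28,43): 14+28 ≤ 43 → not valid
(36,40,83): 36+40 ≤ 83 → not valid
(17,28,37): 17+28 > 37 → valid
3 of the 8 triples form a triangle.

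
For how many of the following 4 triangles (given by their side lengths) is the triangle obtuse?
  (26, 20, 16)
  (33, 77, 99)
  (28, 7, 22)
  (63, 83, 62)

(26,20,16): 16²+20² = 656 < 676 = 26² → obtuse
(33,77,99): 33²+77² = 7018 < 9801 = 99² → obtuse
(28,7,22): 7²+22² = 533 < 784 = 28² → obtuse
(63,83,62): 62²+63² = 7813 > 6889 = 83² → acute
3 of the 4 are obtuse.

3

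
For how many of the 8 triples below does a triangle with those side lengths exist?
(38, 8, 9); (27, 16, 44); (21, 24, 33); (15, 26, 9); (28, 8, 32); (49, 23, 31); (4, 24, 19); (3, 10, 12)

(8,9,38): 8+9 ≤ 38 → not valid
(16,27,44): 16+27 ≤ 44 → not valid
(21,24,33): 21+24 > 33 → valid
(9,15,26): 9+15 ≤ 26 → not valid
(8,28,32): 8+28 > 32 → valid
(23,31,49): 23+31 > 49 → valid
(4,19,24): 4+19 ≤ 24 → not valid
(3,10,12): 3+10 > 12 → valid
4 of the 8 triples form a triangle.

4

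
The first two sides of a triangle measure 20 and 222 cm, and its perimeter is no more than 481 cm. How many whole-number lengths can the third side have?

37

Triangle inequality: 202 < x < 242. Perimeter ≤ 481 gives x ≤ 481 − 20 − 222 = 239.
So 202 < x ≤ 239; integers 203 through 239: 37 values.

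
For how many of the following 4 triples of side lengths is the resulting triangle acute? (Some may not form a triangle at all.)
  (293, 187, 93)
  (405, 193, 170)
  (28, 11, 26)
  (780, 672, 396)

1

(293,187,93): 93+187 ≤ 293, not a triangle
(405,193,170): 170+193 ≤ 405, not a triangle
(28,11,26): 11²+26² = 797 > 784 = 28² → acute
(780,672,396): 396²+672² = 608400 = 780² → right
1 of the 4 is acute.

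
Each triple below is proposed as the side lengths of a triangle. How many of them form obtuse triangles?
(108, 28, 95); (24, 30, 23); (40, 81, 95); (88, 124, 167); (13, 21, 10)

(108,28,95): 28²+95² = 9809 < 11664 = 108² → obtuse
(24,30,23): 23²+24² = 1105 > 900 = 30² → acute
(40,81,95): 40²+81² = 8161 < 9025 = 95² → obtuse
(88,124,167): 88²+124² = 23120 < 27889 = 167² → obtuse
(13,21,10): 10²+13² = 269 < 441 = 21² → obtuse
4 of the 5 are obtuse.

4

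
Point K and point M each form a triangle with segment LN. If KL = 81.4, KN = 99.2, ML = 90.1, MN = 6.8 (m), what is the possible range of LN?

83.3 < LN < 96.9

From triangle KLN: |81.4 − 99.2| < LN < 81.4 + 99.2, i.e. 17.8 < LN < 180.6.
From triangle MLN: 83.3 < LN < 96.9.
Both must hold, so LN lies in the intersection.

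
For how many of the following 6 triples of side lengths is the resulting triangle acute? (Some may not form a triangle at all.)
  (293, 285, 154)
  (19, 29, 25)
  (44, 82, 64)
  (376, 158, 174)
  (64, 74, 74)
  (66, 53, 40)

4

(293,285,154): 154²+285² = 104941 > 85849 = 293² → acute
(19,29,25): 19²+25² = 986 > 841 = 29² → acute
(44,82,64): 44²+64² = 6032 < 6724 = 82² → obtuse
(376,158,174): 158+174 ≤ 376, not a triangle
(64,74,74): 64²+74² = 9572 > 5476 = 74² → acute
(66,53,40): 40²+53² = 4409 > 4356 = 66² → acute
4 of the 6 are acute.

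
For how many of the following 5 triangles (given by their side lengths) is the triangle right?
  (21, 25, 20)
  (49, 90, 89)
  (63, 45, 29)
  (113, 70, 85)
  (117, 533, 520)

1

(21,25,20): 20²+21² = 841 > 625 = 25² → acute
(49,90,89): 49²+89² = 10322 > 8100 = 90² → acute
(63,45,29): 29²+45² = 2866 < 3969 = 63² → obtuse
(113,70,85): 70²+85² = 12125 < 12769 = 113² → obtuse
(117,533,520): 117²+520² = 284089 = 533² → right
1 of the 5 is right.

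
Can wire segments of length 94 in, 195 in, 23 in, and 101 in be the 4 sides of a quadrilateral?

Yes

A quadrilateral exists iff every side is shorter than the sum of the others — equivalently, the longest side is less than the sum of the rest.
Longest side 195 < 218 (sum of the remaining 3), so yes.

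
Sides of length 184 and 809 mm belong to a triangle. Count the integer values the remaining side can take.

367

The third side lies in the open interval (625, 993).
Integers from 626 to 992 inclusive: 992 − 626 + 1 = 367.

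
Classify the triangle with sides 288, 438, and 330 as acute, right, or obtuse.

Compare the square of the longest side to the sum of squares of the other two: 288² + 330² = 191844 = 438².

right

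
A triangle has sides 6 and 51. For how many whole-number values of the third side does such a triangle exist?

The third side lies in the open interval (45, 57).
Integers from 46 to 56 inclusive: 56 − 46 + 1 = 11.

11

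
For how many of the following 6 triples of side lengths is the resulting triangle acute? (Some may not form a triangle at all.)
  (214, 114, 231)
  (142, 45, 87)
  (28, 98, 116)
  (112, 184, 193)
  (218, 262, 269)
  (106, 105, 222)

(214,114,231): 114²+214² = 58792 > 53361 = 231² → acute
(142,45,87): 45+87 ≤ 142, not a triangle
(28,98,116): 28²+98² = 10388 < 13456 = 116² → obtuse
(112,184,193): 112²+184² = 46400 > 37249 = 193² → acute
(218,262,269): 218²+262² = 116168 > 72361 = 269² → acute
(106,105,222): 105+106 ≤ 222, not a triangle
3 of the 6 are acute.

3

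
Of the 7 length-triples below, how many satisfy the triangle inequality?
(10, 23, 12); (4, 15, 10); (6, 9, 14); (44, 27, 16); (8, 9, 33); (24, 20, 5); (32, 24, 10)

3

(10,12,23): 10+12 ≤ 23 → not valid
(4,10,15): 4+10 ≤ 15 → not valid
(6,9,14): 6+9 > 14 → valid
(16,27,44): 16+27 ≤ 44 → not valid
(8,9,33): 8+9 ≤ 33 → not valid
(5,20,24): 5+20 > 24 → valid
(10,24,32): 10+24 > 32 → valid
3 of the 7 triples form a triangle.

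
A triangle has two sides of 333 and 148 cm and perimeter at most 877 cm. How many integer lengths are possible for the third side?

Triangle inequality: 185 < x < 481. Perimeter ≤ 877 gives x ≤ 877 − 333 − 148 = 396.
So 185 < x ≤ 396; integers 186 through 396: 211 values.

211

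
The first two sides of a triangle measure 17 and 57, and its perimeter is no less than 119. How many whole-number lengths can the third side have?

29

Triangle inequality: 40 < x < 74. Perimeter ≥ 119 gives x ≥ 119 − 17 − 57 = 45.
So 45 ≤ x < 74; integers 45 through 73: 29 values.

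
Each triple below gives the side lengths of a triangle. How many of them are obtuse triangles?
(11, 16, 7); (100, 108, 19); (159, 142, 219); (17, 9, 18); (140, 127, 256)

4

(11,16,7): 7²+11² = 170 < 256 = 16² → obtuse
(100,108,19): 19²+100² = 10361 < 11664 = 108² → obtuse
(159,142,219): 142²+159² = 45445 < 47961 = 219² → obtuse
(17,9,18): 9²+17² = 370 > 324 = 18² → acute
(140,127,256): 127²+140² = 35729 < 65536 = 256² → obtuse
4 of the 5 are obtuse.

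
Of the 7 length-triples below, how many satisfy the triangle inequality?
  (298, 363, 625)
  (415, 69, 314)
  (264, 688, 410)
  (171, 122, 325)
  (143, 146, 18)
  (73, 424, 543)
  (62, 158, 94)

2

(298,363,625): 298+363 > 625 → valid
(69,314,415): 69+314 ≤ 415 → not valid
(264,410,688): 264+410 ≤ 688 → not valid
(122,171,325): 122+171 ≤ 325 → not valid
(18,143,146): 18+143 > 146 → valid
(73,424,543): 73+424 ≤ 543 → not valid
(62,94,158): 62+94 ≤ 158 → not valid
2 of the 7 triples form a triangle.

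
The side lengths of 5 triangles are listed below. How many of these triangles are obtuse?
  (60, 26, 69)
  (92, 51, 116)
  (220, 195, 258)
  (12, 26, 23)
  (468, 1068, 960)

(60,26,69): 26²+60² = 4276 < 4761 = 69² → obtuse
(92,51,116): 51²+92² = 11065 < 13456 = 116² → obtuse
(220,195,258): 195²+220² = 86425 > 66564 = 258² → acute
(12,26,23): 12²+23² = 673 < 676 = 26² → obtuse
(468,1068,960): 468²+960² = 1140624 = 1068² → right
3 of the 5 are obtuse.

3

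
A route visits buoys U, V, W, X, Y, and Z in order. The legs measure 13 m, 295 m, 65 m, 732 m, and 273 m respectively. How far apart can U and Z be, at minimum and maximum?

86 ≤ UZ ≤ 1378 m

The maximum is all hops collinear in one direction: 13 + 295 + 65 + 732 + 273 = 1378.
The longest hop is 732; the others sum to 646. Folding the others back against it leaves at least 732 − 646 = 86.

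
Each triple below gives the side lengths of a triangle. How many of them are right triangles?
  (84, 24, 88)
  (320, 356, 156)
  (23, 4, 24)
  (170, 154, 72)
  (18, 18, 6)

2

(84,24,88): 24²+84² = 7632 < 7744 = 88² → obtuse
(320,356,156): 156²+320² = 126736 = 356² → right
(23,4,24): 4²+23² = 545 < 576 = 24² → obtuse
(170,154,72): 72²+154² = 28900 = 170² → right
(18,18,6): 6²+18² = 360 > 324 = 18² → acute
2 of the 5 are right.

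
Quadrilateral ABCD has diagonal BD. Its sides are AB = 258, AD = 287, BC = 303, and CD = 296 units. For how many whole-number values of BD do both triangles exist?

From triangle ABD: 29 < BD < 545.
From triangle CBD: 7 < BD < 599.
Intersection: 29 < BD < 545, so integers 30 through 544: 515 values.

515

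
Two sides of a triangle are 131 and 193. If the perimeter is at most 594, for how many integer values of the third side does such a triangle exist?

208

Triangle inequality: 62 < x < 324. Perimeter ≤ 594 gives x ≤ 594 − 131 − 193 = 270.
So 62 < x ≤ 270; integers 63 through 270: 208 values.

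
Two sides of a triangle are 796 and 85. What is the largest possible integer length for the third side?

The third side must be strictly less than 796 + 85 = 881.
The largest integer below 881 is 880.

880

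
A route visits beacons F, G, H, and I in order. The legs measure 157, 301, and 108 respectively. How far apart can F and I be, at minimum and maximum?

36 ≤ FI ≤ 566

The maximum is all hops collinear in one direction: 157 + 301 + 108 = 566.
The longest hop is 301; the others sum to 265. Folding the others back against it leaves at least 301 − 265 = 36.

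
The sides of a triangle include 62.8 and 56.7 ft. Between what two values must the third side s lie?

By the triangle inequality, s must be less than 62.8 + 56.7 = 119.5 and greater than |62.8 − 56.7| = 6.1.

6.1 < s < 119.5 (ft)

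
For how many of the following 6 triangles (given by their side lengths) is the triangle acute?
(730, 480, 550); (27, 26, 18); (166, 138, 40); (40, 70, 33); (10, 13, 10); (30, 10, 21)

(730,480,550): 480²+550² = 532900 = 730² → right
(27,26,18): 18²+26² = 1000 > 729 = 27² → acute
(166,138,40): 40²+138² = 20644 < 27556 = 166² → obtuse
(40,70,33): 33²+40² = 2689 < 4900 = 70² → obtuse
(10,13,10): 10²+10² = 200 > 169 = 13² → acute
(30,10,21): 10²+21² = 541 < 900 = 30² → obtuse
2 of the 6 are acute.

2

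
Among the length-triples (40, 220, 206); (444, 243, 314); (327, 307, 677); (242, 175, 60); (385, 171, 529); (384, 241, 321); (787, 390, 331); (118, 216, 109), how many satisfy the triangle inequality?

(40,206,220): 40+206 > 220 → valid
(243,314,444): 243+314 > 444 → valid
(307,327,677): 307+327 ≤ 677 → not valid
(60,175,242): 60+175 ≤ 242 → not valid
(171,385,529): 171+385 > 529 → valid
(241,321,384): 241+321 > 384 → valid
(331,390,787): 331+390 ≤ 787 → not valid
(109,118,216): 109+118 > 216 → valid
5 of the 8 triples form a triangle.

5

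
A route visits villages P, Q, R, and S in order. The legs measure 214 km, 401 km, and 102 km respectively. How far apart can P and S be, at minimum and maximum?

The maximum is all hops collinear in one direction: 214 + 401 + 102 = 717.
The longest hop is 401; the others sum to 316. Folding the others back against it leaves at least 401 − 316 = 85.

85 ≤ PS ≤ 717 km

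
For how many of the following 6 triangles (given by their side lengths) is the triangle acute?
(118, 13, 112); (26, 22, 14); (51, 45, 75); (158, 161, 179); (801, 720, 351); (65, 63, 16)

2

(118,13,112): 13²+112² = 12713 < 13924 = 118² → obtuse
(26,22,14): 14²+22² = 680 > 676 = 26² → acute
(51,45,75): 45²+51² = 4626 < 5625 = 75² → obtuse
(158,161,179): 158²+161² = 50885 > 32041 = 179² → acute
(801,720,351): 351²+720² = 641601 = 801² → right
(65,63,16): 16²+63² = 4225 = 65² → right
2 of the 6 are acute.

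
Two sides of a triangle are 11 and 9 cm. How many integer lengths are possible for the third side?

17

The third side lies in the open interval (2, 20).
Integers from 3 to 19 inclusive: 19 − 3 + 1 = 17.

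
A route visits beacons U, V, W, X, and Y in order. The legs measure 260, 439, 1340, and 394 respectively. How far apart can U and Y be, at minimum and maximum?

247 ≤ UY ≤ 2433

The maximum is all hops collinear in one direction: 260 + 439 + 1340 + 394 = 2433.
The longest hop is 1340; the others sum to 1093. Folding the others back against it leaves at least 1340 − 1093 = 247.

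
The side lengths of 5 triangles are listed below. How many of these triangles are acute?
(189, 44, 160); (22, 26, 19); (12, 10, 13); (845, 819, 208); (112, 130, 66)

2

(189,44,160): 44²+160² = 27536 < 35721 = 189² → obtuse
(22,26,19): 19²+22² = 845 > 676 = 26² → acute
(12,10,13): 10²+12² = 244 > 169 = 13² → acute
(845,819,208): 208²+819² = 714025 = 845² → right
(112,130,66): 66²+112² = 16900 = 130² → right
2 of the 5 are acute.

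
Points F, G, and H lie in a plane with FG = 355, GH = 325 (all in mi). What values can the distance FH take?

30 ≤ FH ≤ 680 mi

By the triangle inequality, |355 − 325| ≤ FH ≤ 355 + 325.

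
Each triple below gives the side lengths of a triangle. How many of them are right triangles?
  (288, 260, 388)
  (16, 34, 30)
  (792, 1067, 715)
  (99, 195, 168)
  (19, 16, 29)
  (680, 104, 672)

5

(288,260,388): 260²+288² = 150544 = 388² → right
(16,34,30): 16²+30² = 1156 = 34² → right
(792,1067,715): 715²+792² = 1138489 = 1067² → right
(99,195,168): 99²+168² = 38025 = 195² → right
(19,16,29): 16²+19² = 617 < 841 = 29² → obtuse
(680,104,672): 104²+672² = 462400 = 680² → right
5 of the 6 are right.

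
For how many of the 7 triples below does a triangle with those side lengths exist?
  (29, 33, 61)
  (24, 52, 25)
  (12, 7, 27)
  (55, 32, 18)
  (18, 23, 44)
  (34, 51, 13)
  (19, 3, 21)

(29,33,61): 29+33 > 61 → valid
(24,25,52): 24+25 ≤ 52 → not valid
(7,12,27): 7+12 ≤ 27 → not valid
(18,32,55): 18+32 ≤ 55 → not valid
(18,23,44): 18+23 ≤ 44 → not valid
(13,34,51): 13+34 ≤ 51 → not valid
(3,19,21): 3+19 > 21 → valid
2 of the 7 triples form a triangle.

2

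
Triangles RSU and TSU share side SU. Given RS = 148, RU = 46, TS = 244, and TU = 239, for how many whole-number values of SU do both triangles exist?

91

From triangle RSU: 102 < SU < 194.
From triangle TSU: 5 < SU < 483.
Intersection: 102 < SU < 194, so integers 103 through 193: 91 values.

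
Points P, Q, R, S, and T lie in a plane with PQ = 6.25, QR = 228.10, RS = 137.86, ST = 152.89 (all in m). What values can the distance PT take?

The maximum is all hops collinear in one direction: 6.25 + 228.10 + 137.86 + 152.89 = 525.10.
The longest hop is 228.10; the others sum to 297.00. Since 228.10 ≤ 297.00, the path can fold back on itself completely, so the minimum distance is 0.

0 ≤ PT ≤ 525.10 m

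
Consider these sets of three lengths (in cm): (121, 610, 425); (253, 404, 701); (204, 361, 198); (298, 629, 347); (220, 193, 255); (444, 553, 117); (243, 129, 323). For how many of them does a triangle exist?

5

(121,425,610): 121+425 ≤ 610 → not valid
(253,404,701): 253+404 ≤ 701 → not valid
(198,204,361): 198+204 > 361 → valid
(298,347,629): 298+347 > 629 → valid
(193,220,255): 193+220 > 255 → valid
(117,444,553): 117+444 > 553 → valid
(129,243,323): 129+243 > 323 → valid
5 of the 7 triples form a triangle.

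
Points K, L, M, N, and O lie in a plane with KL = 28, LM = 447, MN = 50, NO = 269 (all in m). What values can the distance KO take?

100 ≤ KO ≤ 794 m

The maximum is all hops collinear in one direction: 28 + 447 + 50 + 269 = 794.
The longest hop is 447; the others sum to 347. Folding the others back against it leaves at least 447 − 347 = 100.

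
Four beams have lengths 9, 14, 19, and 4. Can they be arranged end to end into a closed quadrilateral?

Yes

A quadrilateral exists iff every side is shorter than the sum of the others — equivalently, the longest side is less than the sum of the rest.
Longest side 19 < 27 (sum of the remaining 3), so yes.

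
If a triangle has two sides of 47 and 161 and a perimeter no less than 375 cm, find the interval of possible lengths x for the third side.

167 ≤ x < 208

Triangle inequality alone gives 114 < x < 208.
The perimeter condition gives x ≥ 375 − 47 − 161 = 167.
Intersecting the two: 167 ≤ x < 208.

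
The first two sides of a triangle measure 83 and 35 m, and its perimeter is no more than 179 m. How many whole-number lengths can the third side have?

Triangle inequality: 48 < x < 118. Perimeter ≤ 179 gives x ≤ 179 − 83 − 35 = 61.
So 48 < x ≤ 61; integers 49 through 61: 13 values.

13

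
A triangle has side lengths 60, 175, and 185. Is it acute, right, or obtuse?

right

Compare the square of the longest side to the sum of squares of the other two: 60² + 175² = 34225 = 185².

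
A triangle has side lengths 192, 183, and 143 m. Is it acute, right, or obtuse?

Compare the square of the longest side to the sum of squares of the other two: 143² + 183² = 53938 > 36864 = 192².

acute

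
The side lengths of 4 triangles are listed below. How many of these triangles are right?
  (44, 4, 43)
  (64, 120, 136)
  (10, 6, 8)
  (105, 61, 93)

(44,4,43): 4²+43² = 1865 < 1936 = 44² → obtuse
(64,120,136): 64²+120² = 18496 = 136² → right
(10,6,8): 6²+8² = 100 = 10² → right
(105,61,93): 61²+93² = 12370 > 11025 = 105² → acute
2 of the 4 are right.

2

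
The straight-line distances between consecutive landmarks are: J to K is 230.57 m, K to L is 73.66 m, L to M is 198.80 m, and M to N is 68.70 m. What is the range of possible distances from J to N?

The maximum is all hops collinear in one direction: 230.57 + 73.66 + 198.80 + 68.70 = 571.73.
The longest hop is 230.57; the others sum to 341.16. Since 230.57 ≤ 341.16, the path can fold back on itself completely, so the minimum distance is 0.

0 ≤ JN ≤ 571.73 m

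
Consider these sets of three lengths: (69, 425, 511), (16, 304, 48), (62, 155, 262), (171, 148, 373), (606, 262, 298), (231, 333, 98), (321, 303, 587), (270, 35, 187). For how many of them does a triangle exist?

1

(69,425,511): 69+425 ≤ 511 → not valid
(16,48,304): 16+48 ≤ 304 → not valid
(62,155,262): 62+155 ≤ 262 → not valid
(148,171,373): 148+171 ≤ 373 → not valid
(262,298,606): 262+298 ≤ 606 → not valid
(98,231,333): 98+231 ≤ 333 → not valid
(303,321,587): 303+321 > 587 → valid
(35,187,270): 35+187 ≤ 270 → not valid
1 of the 8 triples forms a triangle.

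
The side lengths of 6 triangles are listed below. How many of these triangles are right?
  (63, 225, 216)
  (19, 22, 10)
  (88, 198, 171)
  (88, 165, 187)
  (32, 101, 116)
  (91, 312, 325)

3

(63,225,216): 63²+216² = 50625 = 225² → right
(19,22,10): 10²+19² = 461 < 484 = 22² → obtuse
(88,198,171): 88²+171² = 36985 < 39204 = 198² → obtuse
(88,165,187): 88²+165² = 34969 = 187² → right
(32,101,116): 32²+101² = 11225 < 13456 = 116² → obtuse
(91,312,325): 91²+312² = 105625 = 325² → right
3 of the 6 are right.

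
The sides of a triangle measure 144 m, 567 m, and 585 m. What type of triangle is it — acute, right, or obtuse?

Compare the square of the longest side to the sum of squares of the other two: 144² + 567² = 342225 = 585².

right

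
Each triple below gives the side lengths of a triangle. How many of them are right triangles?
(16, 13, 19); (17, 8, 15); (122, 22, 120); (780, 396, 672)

3

(16,13,19): 13²+16² = 425 > 361 = 19² → acute
(17,8,15): 8²+15² = 289 = 17² → right
(122,22,120): 22²+120² = 14884 = 122² → right
(780,396,672): 396²+672² = 608400 = 780² → right
3 of the 4 are right.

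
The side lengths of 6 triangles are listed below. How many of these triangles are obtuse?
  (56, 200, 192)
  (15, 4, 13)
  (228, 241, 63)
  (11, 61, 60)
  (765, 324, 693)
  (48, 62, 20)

3

(56,200,192): 56²+192² = 40000 = 200² → right
(15,4,13): 4²+13² = 185 < 225 = 15² → obtuse
(228,241,63): 63²+228² = 55953 < 58081 = 241² → obtuse
(11,61,60): 11²+60² = 3721 = 61² → right
(765,324,693): 324²+693² = 585225 = 765² → right
(48,62,20): 20²+48² = 2704 < 3844 = 62² → obtuse
3 of the 6 are obtuse.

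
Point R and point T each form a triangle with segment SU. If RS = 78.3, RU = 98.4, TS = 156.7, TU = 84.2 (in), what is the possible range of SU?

From triangle RSU: |78.3 − 98.4| < SU < 78.3 + 98.4, i.e. 20.1 < SU < 176.7.
From triangle TSU: 72.5 < SU < 240.9.
Both must hold, so SU lies in the intersection.

72.5 < SU < 176.7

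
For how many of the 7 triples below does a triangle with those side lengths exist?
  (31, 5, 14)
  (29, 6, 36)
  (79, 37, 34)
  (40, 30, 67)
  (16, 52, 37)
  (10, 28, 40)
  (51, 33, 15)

(5,14,31): 5+14 ≤ 31 → not valid
(6,29,36): 6+29 ≤ 36 → not valid
(34,37,79): 34+37 ≤ 79 → not valid
(30,40,67): 30+40 > 67 → valid
(16,37,52): 16+37 > 52 → valid
(10,28,40): 10+28 ≤ 40 → not valid
(15,33,51): 15+33 ≤ 51 → not valid
2 of the 7 triples form a triangle.

2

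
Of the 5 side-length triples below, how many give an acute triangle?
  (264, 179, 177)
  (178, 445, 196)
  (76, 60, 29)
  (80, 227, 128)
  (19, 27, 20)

1

(264,179,177): 177²+179² = 63370 < 69696 = 264² → obtuse
(178,445,196): 178+196 ≤ 445, not a triangle
(76,60,29): 29²+60² = 4441 < 5776 = 76² → obtuse
(80,227,128): 80+128 ≤ 227, not a triangle
(19,27,20): 19²+20² = 761 > 729 = 27² → acute
1 of the 5 is acute.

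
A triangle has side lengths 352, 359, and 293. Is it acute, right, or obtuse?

acute

Compare the square of the longest side to the sum of squares of the other two: 293² + 352² = 209753 > 128881 = 359².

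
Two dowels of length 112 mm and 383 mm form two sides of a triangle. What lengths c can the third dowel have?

By the triangle inequality, c must be less than 112 + 383 = 495 and greater than |112 − 383| = 271.

271 < c < 495 (mm)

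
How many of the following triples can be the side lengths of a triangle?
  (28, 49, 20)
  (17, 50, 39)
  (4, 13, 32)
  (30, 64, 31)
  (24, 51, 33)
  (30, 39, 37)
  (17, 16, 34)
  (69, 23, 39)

(20,28,49): 20+28 ≤ 49 → not valid
(17,39,50): 17+39 > 50 → valid
(4,13,32): 4+13 ≤ 32 → not valid
(30,31,64): 30+31 ≤ 64 → not valid
(24,33,51): 24+33 > 51 → valid
(30,37,39): 30+37 > 39 → valid
(16,17,34): 16+17 ≤ 34 → not valid
(23,39,69): 23+39 ≤ 69 → not valid
3 of the 8 triples form a triangle.

3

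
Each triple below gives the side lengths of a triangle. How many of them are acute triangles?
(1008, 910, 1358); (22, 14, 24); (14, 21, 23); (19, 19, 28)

2

(1008,910,1358): 910²+1008² = 1844164 = 1358² → right
(22,14,24): 14²+22² = 680 > 576 = 24² → acute
(14,21,23): 14²+21² = 637 > 529 = 23² → acute
(19,19,28): 19²+19² = 722 < 784 = 28² → obtuse
2 of the 4 are acute.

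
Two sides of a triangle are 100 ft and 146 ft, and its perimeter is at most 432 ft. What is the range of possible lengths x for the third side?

46 < x ≤ 186 ft

Triangle inequality alone gives 46 < x < 246.
The perimeter condition gives x ≤ 432 − 100 − 146 = 186.
Intersecting the two: 46 < x ≤ 186.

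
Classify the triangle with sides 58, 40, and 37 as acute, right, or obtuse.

obtuse

Compare the square of the longest side to the sum of squares of the other two: 37² + 40² = 2969 < 3364 = 58².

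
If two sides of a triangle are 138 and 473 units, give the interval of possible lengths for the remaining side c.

By the triangle inequality, c must be less than 138 + 473 = 611 and greater than |138 − 473| = 335.

335 < c < 611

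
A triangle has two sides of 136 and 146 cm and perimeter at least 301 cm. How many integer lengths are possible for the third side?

263

Triangle inequality: 10 < x < 282. Perimeter ≥ 301 gives x ≥ 301 − 136 − 146 = 19.
So 19 ≤ x < 282; integers 19 through 281: 263 values.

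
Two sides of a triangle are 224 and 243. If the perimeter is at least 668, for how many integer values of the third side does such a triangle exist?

Triangle inequality: 19 < x < 467. Perimeter ≥ 668 gives x ≥ 668 − 224 − 243 = 201.
So 201 ≤ x < 467; integers 201 through 466: 266 values.

266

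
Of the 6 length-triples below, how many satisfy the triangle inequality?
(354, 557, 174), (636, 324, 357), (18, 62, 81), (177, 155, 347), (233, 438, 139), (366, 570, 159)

1

(174,354,557): 174+354 ≤ 557 → not valid
(324,357,636): 324+357 > 636 → valid
(18,62,81): 18+62 ≤ 81 → not valid
(155,177,347): 155+177 ≤ 347 → not valid
(139,233,438): 139+233 ≤ 438 → not valid
(159,366,570): 159+366 ≤ 570 → not valid
1 of the 6 triples forms a triangle.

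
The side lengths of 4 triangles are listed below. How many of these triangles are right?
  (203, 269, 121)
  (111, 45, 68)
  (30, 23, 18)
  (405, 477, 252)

(203,269,121): 121²+203² = 55850 < 72361 = 269² → obtuse
(111,45,68): 45²+68² = 6649 < 12321 = 111² → obtuse
(30,23,18): 18²+23² = 853 < 900 = 30² → obtuse
(405,477,252): 252²+405² = 227529 = 477² → right
1 of the 4 is right.

1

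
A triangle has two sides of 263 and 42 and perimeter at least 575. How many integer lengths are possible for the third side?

35

Triangle inequality: 221 < x < 305. Perimeter ≥ 575 gives x ≥ 575 − 263 − 42 = 270.
So 270 ≤ x < 305; integers 270 through 304: 35 values.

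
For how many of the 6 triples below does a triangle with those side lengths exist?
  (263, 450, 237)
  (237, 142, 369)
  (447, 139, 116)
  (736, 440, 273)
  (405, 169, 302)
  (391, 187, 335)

(237,263,450): 237+263 > 450 → valid
(142,237,369): 142+237 > 369 → valid
(116,139,447): 116+139 ≤ 447 → not valid
(273,440,736): 273+440 ≤ 736 → not valid
(169,302,405): 169+302 > 405 → valid
(187,335,391): 187+335 > 391 → valid
4 of the 6 triples form a triangle.

4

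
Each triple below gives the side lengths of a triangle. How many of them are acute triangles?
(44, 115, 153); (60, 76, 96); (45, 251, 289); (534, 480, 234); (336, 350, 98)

(44,115,153): 44²+115² = 15161 < 23409 = 153² → obtuse
(60,76,96): 60²+76² = 9376 > 9216 = 96² → acute
(45,251,289): 45²+251² = 65026 < 83521 = 289² → obtuse
(534,480,234): 234²+480² = 285156 = 534² → right
(336,350,98): 98²+336² = 122500 = 350² → right
1 of the 5 is acute.

1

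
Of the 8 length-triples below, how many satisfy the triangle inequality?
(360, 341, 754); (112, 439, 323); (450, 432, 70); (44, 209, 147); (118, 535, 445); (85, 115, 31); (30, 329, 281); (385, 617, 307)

4

(341,360,754): 341+360 ≤ 754 → not valid
(112,323,439): 112+323 ≤ 439 → not valid
(70,432,450): 70+432 > 450 → valid
(44,147,209): 44+147 ≤ 209 → not valid
(118,445,535): 118+445 > 535 → valid
(31,85,115): 31+85 > 115 → valid
(30,281,329): 30+281 ≤ 329 → not valid
(307,385,617): 307+385 > 617 → valid
4 of the 8 triples form a triangle.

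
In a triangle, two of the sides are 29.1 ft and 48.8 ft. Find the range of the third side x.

By the triangle inequality, x must be less than 29.1 + 48.8 = 77.9 and greater than |29.1 − 48.8| = 19.7.

19.7 < x < 77.9 (ft)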